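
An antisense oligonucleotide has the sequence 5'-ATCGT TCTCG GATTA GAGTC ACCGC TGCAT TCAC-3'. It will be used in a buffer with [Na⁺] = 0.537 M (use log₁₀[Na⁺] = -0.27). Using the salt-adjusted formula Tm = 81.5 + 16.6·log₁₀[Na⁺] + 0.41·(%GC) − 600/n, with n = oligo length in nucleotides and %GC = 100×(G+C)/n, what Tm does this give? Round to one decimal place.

Length n = 34. Base counts: A=7, C=10, G=7, T=10
G+C = 17, so %GC = 17/34 × 100 = 50%
Salt term: 16.6 × (-0.27) = -4.482
GC term: 0.41 × 50 = 20.5; length term: −600/34 = −17.647
Tm = 81.5 + (-4.482) + 20.5 − 17.647 = 79.871 → 79.9°C

79.9°C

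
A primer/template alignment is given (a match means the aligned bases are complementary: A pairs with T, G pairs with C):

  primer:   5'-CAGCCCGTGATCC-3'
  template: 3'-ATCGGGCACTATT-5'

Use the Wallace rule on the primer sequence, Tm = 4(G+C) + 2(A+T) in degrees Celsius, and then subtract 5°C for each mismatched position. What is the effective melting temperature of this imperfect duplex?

29°C

Primer base counts: A=2, T=2, G=3, C=6 → A+T=4, G+C=9
Perfect-match Tm = 2(4) + 4(9) = 8 + 36 = 44°C
Mismatches (positions where the bases are not complementary): 3 (at positions 1, 12, 13)
Effective Tm = 44 − 3×5 = 44 − 15 = 29°C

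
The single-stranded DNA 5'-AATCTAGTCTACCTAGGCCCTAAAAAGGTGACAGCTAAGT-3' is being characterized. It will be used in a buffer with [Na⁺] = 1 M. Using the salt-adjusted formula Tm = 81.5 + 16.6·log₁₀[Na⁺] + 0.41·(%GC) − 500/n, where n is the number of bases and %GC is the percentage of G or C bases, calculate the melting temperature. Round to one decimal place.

86.4°C

Length n = 40. Base counts: G=8, T=9, C=9, A=14
G+C = 17, so %GC = 17/40 × 100 = 42.5%
Salt term: 16.6 × (0) = 0
GC term: 0.41 × 42.5 = 17.425; length term: −500/40 = −12.5
Tm = 81.5 + (0) + 17.425 − 12.5 = 86.425 → 86.4°C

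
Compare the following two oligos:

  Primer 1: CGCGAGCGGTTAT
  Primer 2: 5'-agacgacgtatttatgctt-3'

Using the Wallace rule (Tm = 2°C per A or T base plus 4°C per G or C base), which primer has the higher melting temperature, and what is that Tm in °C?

Primer 2, 52°C

Primer 1: A+T=5, G+C=8 → Tm = 2(5)+4(8) = 42°C
Primer 2: A+T=12, G+C=7 → Tm = 2(12)+4(7) = 52°C
42°C vs 52°C → primer 2 is higher.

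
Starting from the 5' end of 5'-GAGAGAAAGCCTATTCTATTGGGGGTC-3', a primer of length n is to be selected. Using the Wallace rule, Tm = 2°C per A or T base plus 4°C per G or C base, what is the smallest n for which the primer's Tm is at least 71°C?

First 24 bases: GAGAGAAAGCCTATTCTATTGGGG → Tm = 70°C (< 71°C)
First 25 bases: GAGAGAAAGCCTATTCTATTGGGGG → Tm = 74°C (≥ 71°C)
Since every base adds ≥2°C, Tm only increases with n, so the threshold is first crossed at n = 25.

n = 25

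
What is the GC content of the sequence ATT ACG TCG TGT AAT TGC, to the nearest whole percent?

Scanning the sequence gives A=4, T=7, G=4, C=3.
G+C = 4 + 3 = 7 out of 18 bases
%GC = 7/18 × 100 = 38.89% ≈ 39%

39%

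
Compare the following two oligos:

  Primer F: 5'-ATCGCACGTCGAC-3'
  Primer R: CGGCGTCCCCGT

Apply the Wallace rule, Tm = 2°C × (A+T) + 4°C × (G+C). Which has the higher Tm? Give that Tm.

Primer F: A+T=5, G+C=8 → Tm = 2(5)+4(8) = 42°C
Primer R: A+T=2, G+C=10 → Tm = 2(2)+4(10) = 44°C
42°C vs 44°C → primer R is higher.

Primer R, 44°C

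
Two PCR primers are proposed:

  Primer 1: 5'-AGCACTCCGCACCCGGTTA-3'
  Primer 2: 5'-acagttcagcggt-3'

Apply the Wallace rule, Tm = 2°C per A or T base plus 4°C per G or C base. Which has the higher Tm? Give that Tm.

Primer 1, 62°C

Primer 1: A+T=7, G+C=12 → Tm = 2(7)+4(12) = 62°C
Primer 2: A+T=6, G+C=7 → Tm = 2(6)+4(7) = 40°C
62°C vs 40°C → primer 1 is higher.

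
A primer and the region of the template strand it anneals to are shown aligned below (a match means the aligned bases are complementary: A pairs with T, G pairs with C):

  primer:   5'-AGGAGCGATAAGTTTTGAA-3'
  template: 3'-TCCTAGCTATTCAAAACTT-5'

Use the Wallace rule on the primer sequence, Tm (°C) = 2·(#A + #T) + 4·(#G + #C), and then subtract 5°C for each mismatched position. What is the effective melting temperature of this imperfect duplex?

47°C

Primer base counts: A=7, T=5, G=6, C=1 → A+T=12, G+C=7
Perfect-match Tm = 2(12) + 4(7) = 24 + 28 = 52°C
Mismatches (positions where the bases are not complementary): 1 (at position 5)
Effective Tm = 52 − 1×5 = 52 − 5 = 47°C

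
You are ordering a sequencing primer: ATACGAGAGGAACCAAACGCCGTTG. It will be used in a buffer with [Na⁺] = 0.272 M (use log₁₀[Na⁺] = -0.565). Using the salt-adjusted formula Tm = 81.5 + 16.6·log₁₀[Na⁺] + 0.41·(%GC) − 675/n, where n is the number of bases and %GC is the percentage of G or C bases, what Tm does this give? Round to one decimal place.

66.4°C

Length n = 25. T=3, A=9, G=7, C=6
G+C = 13, so %GC = 13/25 × 100 = 52%
Salt term: 16.6 × (-0.565) = -9.379
GC term: 0.41 × 52 = 21.32; length term: −675/25 = −27
Tm = 81.5 + (-9.379) + 21.32 − 27 = 66.441 → 66.4°C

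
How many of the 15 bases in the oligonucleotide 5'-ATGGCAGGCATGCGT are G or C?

9

G=6, T=3, A=3, C=3
Total G or C: 6 + 3 = 9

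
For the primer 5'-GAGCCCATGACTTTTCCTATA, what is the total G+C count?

Base counts: T=7, C=6, G=3, A=5
Total G or C: 3 + 6 = 9

9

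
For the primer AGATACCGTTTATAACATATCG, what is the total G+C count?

Base counts: T=7, A=8, C=4, G=3
G+C = 3 + 4 = 7

7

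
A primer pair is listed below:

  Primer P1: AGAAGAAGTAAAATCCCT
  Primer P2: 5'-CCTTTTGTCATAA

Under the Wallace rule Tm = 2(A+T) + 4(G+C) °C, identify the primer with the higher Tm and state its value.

Primer P1, 48°C

Primer P1: A+T=12, G+C=6 → Tm = 2(12)+4(6) = 48°C
Primer P2: A+T=9, G+C=4 → Tm = 2(9)+4(4) = 34°C
48°C vs 34°C → primer P1 is higher.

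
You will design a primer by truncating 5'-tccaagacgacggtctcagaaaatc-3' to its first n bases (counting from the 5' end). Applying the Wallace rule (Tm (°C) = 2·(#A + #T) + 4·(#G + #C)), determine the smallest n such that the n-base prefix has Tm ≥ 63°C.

First 20 bases: TCCAAGACGACGGTCTCAGA → Tm = 62°C (< 63°C)
First 21 bases: TCCAAGACGACGGTCTCAGAA → Tm = 64°C (≥ 63°C)
Since every base adds ≥2°C, Tm only increases with n, so the threshold is first crossed at n = 21.

n = 21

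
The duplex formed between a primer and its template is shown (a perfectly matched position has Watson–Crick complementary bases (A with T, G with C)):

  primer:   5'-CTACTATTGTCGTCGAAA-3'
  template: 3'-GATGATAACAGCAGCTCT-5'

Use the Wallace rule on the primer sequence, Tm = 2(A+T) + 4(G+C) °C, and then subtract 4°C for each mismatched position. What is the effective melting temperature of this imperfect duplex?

46°C

Primer base counts: A=5, T=6, G=3, C=4 → A+T=11, G+C=7
Perfect-match Tm = 2(11) + 4(7) = 22 + 28 = 50°C
Mismatches (positions where the bases are not complementary): 1 (at position 17)
Effective Tm = 50 − 1×4 = 50 − 4 = 46°C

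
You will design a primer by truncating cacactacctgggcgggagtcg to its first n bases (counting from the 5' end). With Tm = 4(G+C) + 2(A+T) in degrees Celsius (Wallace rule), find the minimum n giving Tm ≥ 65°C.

n = 20

First 19 bases: CACACTACCTGGGCGGGAG → Tm = 64°C (< 65°C)
First 20 bases: CACACTACCTGGGCGGGAGT → Tm = 66°C (≥ 65°C)
Each additional base adds 2°C (A/T) or 4°C (G/C), so Tm is non-decreasing in n; n = 20 is the first length to reach 65°C.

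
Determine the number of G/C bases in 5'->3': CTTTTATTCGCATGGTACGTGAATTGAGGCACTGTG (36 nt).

Scanning the sequence gives A=7, C=6, T=13, G=10.
Total G or C: 10 + 6 = 16

16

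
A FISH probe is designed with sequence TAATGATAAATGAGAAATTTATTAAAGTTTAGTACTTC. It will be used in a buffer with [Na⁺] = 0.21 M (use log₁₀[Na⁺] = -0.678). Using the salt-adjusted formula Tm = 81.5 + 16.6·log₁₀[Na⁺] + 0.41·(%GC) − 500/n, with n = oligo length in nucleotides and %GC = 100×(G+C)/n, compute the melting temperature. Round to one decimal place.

Length n = 38. Scanning the sequence gives T=15, C=2, G=5, A=16.
G+C = 7, so %GC = 7/38 × 100 = 18.421%
Salt term: 16.6 × (-0.678) = -11.255
GC term: 0.41 × 18.421 = 7.553; length term: −500/38 = −13.158
Tm = 81.5 + (-11.255) + 7.553 − 13.158 = 64.64 → 64.6°C

64.6°C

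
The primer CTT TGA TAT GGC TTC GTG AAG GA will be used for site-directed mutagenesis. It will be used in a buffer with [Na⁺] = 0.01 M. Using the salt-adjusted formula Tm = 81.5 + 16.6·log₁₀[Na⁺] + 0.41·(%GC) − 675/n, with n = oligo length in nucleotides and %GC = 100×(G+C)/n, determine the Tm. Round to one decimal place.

Length n = 23. Base counts: A=5, G=7, T=8, C=3
G+C = 10, so %GC = 10/23 × 100 = 43.478%
Salt term: 16.6 × (-2) = -33.2
GC term: 0.41 × 43.478 = 17.826; length term: −675/23 = −29.348
Tm = 81.5 + (-33.2) + 17.826 − 29.348 = 36.778 → 36.8°C

36.8°C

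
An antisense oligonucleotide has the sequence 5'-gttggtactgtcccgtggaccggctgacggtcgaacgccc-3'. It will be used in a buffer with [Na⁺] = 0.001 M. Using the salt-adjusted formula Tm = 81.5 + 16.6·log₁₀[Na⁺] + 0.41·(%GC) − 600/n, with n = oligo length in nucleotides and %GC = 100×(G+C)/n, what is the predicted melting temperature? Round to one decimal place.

Length n = 40. Counting bases: T=8, C=13, G=14, A=5
G+C = 27, so %GC = 27/40 × 100 = 67.5%
Salt term: 16.6 × (-3) = -49.8
GC term: 0.41 × 67.5 = 27.675; length term: −600/40 = −15
Tm = 81.5 + (-49.8) + 27.675 − 15 = 44.375 → 44.4°C

44.4°C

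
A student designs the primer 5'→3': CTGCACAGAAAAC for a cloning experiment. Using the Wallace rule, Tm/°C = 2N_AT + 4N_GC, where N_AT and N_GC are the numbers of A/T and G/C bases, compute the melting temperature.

38°C

T=1, C=4, A=6, G=2
So N_AT = 7 and N_GC = 6.
Tm = 4·6 + 2·7 = 24 + 14 = 38°C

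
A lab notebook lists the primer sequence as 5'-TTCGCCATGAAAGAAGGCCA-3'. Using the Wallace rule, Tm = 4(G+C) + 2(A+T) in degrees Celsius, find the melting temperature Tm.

Scanning the sequence gives G=5, T=3, C=5, A=7.
So N_AT = 10 and N_GC = 10.
Tm = 4·10 + 2·10 = 40 + 20 = 60°C

60°C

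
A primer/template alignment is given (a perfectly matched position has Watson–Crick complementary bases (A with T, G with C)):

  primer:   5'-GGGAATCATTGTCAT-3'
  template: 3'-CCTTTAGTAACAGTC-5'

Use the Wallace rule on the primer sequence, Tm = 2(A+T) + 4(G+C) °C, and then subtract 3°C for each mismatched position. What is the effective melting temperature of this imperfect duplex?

36°C

Primer base counts: A=4, T=5, G=4, C=2 → A+T=9, G+C=6
Perfect-match Tm = 2(9) + 4(6) = 18 + 24 = 42°C
Mismatches (positions where the bases are not complementary): 2 (at positions 3, 15)
Effective Tm = 42 − 2×3 = 42 − 6 = 36°C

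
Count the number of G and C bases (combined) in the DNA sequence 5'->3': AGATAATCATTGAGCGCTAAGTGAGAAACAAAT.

11

Base counts: A=15, C=4, T=7, G=7
Total G or C: 7 + 4 = 11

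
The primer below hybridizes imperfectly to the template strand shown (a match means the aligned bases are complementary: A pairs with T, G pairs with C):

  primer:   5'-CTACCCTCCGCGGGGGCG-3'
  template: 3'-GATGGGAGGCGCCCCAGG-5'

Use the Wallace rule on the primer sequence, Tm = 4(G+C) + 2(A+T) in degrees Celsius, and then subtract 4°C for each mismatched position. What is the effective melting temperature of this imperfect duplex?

58°C

Primer base counts: A=1, T=2, G=7, C=8 → A+T=3, G+C=15
Perfect-match Tm = 2(3) + 4(15) = 6 + 60 = 66°C
Mismatches (positions where the bases are not complementary): 2 (at positions 16, 18)
Effective Tm = 66 − 2×4 = 66 − 8 = 58°C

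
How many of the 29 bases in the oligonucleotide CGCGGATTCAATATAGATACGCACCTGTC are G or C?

Counting bases: G=6, C=8, A=8, T=7
G+C = 6 + 8 = 14

14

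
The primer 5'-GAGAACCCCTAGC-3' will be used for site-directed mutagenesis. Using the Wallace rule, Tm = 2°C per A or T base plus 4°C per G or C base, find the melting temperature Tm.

42°C

Base counts: C=5, A=4, G=3, T=1
AT pairs contribute 5, GC pairs contribute 8.
Tm = 2×5 + 4×8 = 42°C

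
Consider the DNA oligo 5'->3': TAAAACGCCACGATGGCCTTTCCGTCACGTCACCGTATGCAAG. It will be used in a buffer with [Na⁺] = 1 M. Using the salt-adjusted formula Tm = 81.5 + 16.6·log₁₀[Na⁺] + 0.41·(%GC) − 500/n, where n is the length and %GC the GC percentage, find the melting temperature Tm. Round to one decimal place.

91.8°C

Length n = 43. C=14, A=11, T=9, G=9
G+C = 23, so %GC = 23/43 × 100 = 53.488%
Salt term: 16.6 × (0) = 0
GC term: 0.41 × 53.488 = 21.93; length term: −500/43 = −11.628
Tm = 81.5 + (0) + 21.93 − 11.628 = 91.802 → 91.8°C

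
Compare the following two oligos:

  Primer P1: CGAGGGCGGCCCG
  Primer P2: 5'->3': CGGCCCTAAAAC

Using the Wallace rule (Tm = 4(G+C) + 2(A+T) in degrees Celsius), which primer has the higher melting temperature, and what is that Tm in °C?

Primer P1, 50°C

Primer P1: A+T=1, G+C=12 → Tm = 2(1)+4(12) = 50°C
Primer P2: A+T=5, G+C=7 → Tm = 2(5)+4(7) = 38°C
50°C vs 38°C → primer P1 is higher.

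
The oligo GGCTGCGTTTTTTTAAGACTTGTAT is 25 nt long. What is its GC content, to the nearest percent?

36%

Scanning the sequence gives G=6, C=3, T=12, A=4.
G+C = 6 + 3 = 9 out of 25 bases
%GC = 9/25 × 100 = 36% ≈ 36%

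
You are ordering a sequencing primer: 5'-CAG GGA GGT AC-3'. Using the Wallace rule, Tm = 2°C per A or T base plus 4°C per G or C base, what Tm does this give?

36°C

Counting bases: C=2, T=1, A=3, G=5
A+T = 4, G+C = 7
Tm = 2×4 + 4×7 = 36°C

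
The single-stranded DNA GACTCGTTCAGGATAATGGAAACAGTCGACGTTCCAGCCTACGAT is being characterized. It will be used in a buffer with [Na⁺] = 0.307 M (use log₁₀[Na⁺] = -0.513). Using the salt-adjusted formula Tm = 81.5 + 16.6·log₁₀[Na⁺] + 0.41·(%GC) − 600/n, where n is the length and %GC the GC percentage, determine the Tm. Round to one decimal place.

79.7°C

Length n = 45. Counting bases: G=11, C=11, A=13, T=10
G+C = 22, so %GC = 22/45 × 100 = 48.889%
Salt term: 16.6 × (-0.513) = -8.516
GC term: 0.41 × 48.889 = 20.044; length term: −600/45 = −13.333
Tm = 81.5 + (-8.516) + 20.044 − 13.333 = 79.695 → 79.7°C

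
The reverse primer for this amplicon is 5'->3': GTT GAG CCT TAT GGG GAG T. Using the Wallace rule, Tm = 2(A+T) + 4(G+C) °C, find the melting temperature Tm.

58°C

Scanning the sequence gives C=2, G=8, A=3, T=6.
A+T = 9, G+C = 10
Tm = 2(9) + 4(10) = 18 + 40 = 58°C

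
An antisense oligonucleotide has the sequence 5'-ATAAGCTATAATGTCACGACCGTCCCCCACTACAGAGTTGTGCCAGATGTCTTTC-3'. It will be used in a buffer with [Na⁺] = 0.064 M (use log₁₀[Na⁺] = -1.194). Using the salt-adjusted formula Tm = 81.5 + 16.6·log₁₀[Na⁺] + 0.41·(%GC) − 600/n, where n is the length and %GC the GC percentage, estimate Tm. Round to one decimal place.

Length n = 55. T=15, C=16, G=10, A=14
G+C = 26, so %GC = 26/55 × 100 = 47.273%
Salt term: 16.6 × (-1.194) = -19.82
GC term: 0.41 × 47.273 = 19.382; length term: −600/55 = −10.909
Tm = 81.5 + (-19.82) + 19.382 − 10.909 = 70.153 → 70.2°C

70.2°C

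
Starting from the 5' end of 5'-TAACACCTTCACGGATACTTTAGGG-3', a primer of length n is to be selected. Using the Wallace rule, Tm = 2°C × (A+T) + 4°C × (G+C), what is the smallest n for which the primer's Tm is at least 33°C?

n = 12

First 11 bases: TAACACCTTCA → Tm = 30°C (< 33°C)
First 12 bases: TAACACCTTCAC → Tm = 34°C (≥ 33°C)
Each additional base adds 2°C (A/T) or 4°C (G/C), so Tm is non-decreasing in n; n = 12 is the first length to reach 33°C.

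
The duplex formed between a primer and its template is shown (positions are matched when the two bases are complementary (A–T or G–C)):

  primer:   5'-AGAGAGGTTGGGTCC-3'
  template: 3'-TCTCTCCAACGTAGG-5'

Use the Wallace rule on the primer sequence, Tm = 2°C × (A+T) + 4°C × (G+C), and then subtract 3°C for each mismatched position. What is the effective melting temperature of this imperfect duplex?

Primer base counts: A=3, T=3, G=7, C=2 → A+T=6, G+C=9
Perfect-match Tm = 2(6) + 4(9) = 12 + 36 = 48°C
Mismatches (positions where the bases are not complementary): 2 (at positions 11, 12)
Effective Tm = 48 − 2×3 = 48 − 6 = 42°C

42°C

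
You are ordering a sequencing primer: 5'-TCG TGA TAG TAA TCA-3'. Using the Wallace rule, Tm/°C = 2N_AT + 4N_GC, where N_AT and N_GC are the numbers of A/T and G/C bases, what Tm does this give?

A=5, C=2, G=3, T=5
AT pairs contribute 10, GC pairs contribute 5.
Tm = 2(10) + 4(5) = 20 + 20 = 40°C

40°C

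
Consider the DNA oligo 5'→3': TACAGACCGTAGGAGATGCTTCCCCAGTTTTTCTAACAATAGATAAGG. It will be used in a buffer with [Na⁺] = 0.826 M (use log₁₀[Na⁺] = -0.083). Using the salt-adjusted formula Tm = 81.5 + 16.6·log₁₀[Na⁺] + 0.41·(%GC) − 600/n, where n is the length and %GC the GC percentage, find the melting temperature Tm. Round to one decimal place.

84.7°C

Length n = 48. G=10, C=10, T=13, A=15
G+C = 20, so %GC = 20/48 × 100 = 41.667%
Salt term: 16.6 × (-0.083) = -1.378
GC term: 0.41 × 41.667 = 17.083; length term: −600/48 = −12.5
Tm = 81.5 + (-1.378) + 17.083 − 12.5 = 84.705 → 84.7°C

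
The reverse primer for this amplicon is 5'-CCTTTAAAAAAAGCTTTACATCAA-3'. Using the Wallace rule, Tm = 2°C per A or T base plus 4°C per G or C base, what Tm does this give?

Counting bases: C=5, G=1, A=11, T=7
AT pairs contribute 18, GC pairs contribute 6.
Tm = 2×18 + 4×6 = 60°C

60°C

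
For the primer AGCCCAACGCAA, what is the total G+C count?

7

Base counts: A=5, C=5, T=0, G=2
G+C = 2 + 5 = 7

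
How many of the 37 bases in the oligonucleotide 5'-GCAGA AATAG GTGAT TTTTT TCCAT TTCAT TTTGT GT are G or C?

Base counts: C=4, A=8, T=18, G=7
G+C = 7 + 4 = 11

11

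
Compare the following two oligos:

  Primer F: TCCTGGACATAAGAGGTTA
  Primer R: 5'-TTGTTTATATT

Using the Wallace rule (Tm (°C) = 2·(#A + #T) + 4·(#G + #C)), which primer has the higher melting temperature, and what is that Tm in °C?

Primer F: A+T=11, G+C=8 → Tm = 2(11)+4(8) = 54°C
Primer R: A+T=10, G+C=1 → Tm = 2(10)+4(1) = 24°C
54°C vs 24°C → primer F is higher.

Primer F, 54°C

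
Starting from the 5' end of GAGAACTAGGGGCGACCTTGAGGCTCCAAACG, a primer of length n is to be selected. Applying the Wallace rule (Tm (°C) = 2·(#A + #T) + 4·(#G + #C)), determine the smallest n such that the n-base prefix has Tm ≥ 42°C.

First 12 bases: GAGAACTAGGGG → Tm = 38°C (< 42°C)
First 13 bases: GAGAACTAGGGGC → Tm = 42°C (≥ 42°C)
Each additional base adds 2°C (A/T) or 4°C (G/C), so Tm is non-decreasing in n; n = 13 is the first length to reach 42°C.

n = 13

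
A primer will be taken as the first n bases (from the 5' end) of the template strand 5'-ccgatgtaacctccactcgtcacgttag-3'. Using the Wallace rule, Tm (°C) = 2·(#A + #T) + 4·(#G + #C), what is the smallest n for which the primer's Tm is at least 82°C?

First 26 bases: CCGATGTAACCTCCACTCGTCACGTT → Tm = 80°C (< 82°C)
First 27 bases: CCGATGTAACCTCCACTCGTCACGTTA → Tm = 82°C (≥ 82°C)
Since every base adds ≥2°C, Tm only increases with n, so the threshold is first crossed at n = 27.

n = 27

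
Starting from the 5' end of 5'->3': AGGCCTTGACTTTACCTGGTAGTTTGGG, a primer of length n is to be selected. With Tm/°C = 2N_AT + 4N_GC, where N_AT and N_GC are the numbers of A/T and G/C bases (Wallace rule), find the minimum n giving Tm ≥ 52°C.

n = 18

First 17 bases: AGGCCTTGACTTTACCT → Tm = 50°C (< 52°C)
First 18 bases: AGGCCTTGACTTTACCTG → Tm = 54°C (≥ 52°C)
Each additional base adds 2°C (A/T) or 4°C (G/C), so Tm is non-decreasing in n; n = 18 is the first length to reach 52°C.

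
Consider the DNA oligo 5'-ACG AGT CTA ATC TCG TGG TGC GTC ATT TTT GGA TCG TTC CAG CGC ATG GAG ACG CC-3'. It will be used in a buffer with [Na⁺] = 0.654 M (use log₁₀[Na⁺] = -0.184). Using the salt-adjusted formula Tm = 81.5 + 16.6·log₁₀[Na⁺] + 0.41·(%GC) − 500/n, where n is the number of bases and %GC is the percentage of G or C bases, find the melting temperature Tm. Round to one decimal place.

Length n = 56. Base counts: G=16, A=10, T=16, C=14
G+C = 30, so %GC = 30/56 × 100 = 53.571%
Salt term: 16.6 × (-0.184) = -3.054
GC term: 0.41 × 53.571 = 21.964; length term: −500/56 = −8.929
Tm = 81.5 + (-3.054) + 21.964 − 8.929 = 91.481 → 91.5°C

91.5°C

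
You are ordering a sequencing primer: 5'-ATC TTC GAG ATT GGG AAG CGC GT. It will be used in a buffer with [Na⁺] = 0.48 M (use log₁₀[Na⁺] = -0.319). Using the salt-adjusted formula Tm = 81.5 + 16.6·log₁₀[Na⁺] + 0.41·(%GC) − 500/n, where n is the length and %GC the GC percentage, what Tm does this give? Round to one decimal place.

75.9°C

Length n = 23. G=8, C=4, T=6, A=5
G+C = 12, so %GC = 12/23 × 100 = 52.174%
Salt term: 16.6 × (-0.319) = -5.295
GC term: 0.41 × 52.174 = 21.391; length term: −500/23 = −21.739
Tm = 81.5 + (-5.295) + 21.391 − 21.739 = 75.857 → 75.9°C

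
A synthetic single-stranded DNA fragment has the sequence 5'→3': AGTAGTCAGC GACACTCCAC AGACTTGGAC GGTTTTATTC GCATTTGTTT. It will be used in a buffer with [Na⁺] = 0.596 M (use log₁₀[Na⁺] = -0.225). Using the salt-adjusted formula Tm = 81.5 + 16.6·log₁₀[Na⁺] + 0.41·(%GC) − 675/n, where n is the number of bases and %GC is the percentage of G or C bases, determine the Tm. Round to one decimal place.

Length n = 50. T=17, A=11, C=11, G=11
G+C = 22, so %GC = 22/50 × 100 = 44%
Salt term: 16.6 × (-0.225) = -3.735
GC term: 0.41 × 44 = 18.04; length term: −675/50 = −13.5
Tm = 81.5 + (-3.735) + 18.04 − 13.5 = 82.305 → 82.3°C

82.3°C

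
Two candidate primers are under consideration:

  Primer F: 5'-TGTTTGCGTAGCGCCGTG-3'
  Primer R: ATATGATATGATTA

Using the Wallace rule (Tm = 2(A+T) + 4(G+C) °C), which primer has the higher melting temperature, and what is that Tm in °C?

Primer F: A+T=7, G+C=11 → Tm = 2(7)+4(11) = 58°C
Primer R: A+T=12, G+C=2 → Tm = 2(12)+4(2) = 32°C
58°C vs 32°C → primer F is higher.

Primer F, 58°C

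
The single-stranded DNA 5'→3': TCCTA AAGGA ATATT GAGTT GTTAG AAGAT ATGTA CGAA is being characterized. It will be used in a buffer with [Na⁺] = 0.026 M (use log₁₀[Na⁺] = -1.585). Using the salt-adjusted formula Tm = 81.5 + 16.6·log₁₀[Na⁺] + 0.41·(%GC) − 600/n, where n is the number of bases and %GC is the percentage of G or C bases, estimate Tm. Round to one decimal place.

Length n = 39. Scanning the sequence gives A=15, G=9, C=3, T=12.
G+C = 12, so %GC = 12/39 × 100 = 30.769%
Salt term: 16.6 × (-1.585) = -26.311
GC term: 0.41 × 30.769 = 12.615; length term: −600/39 = −15.385
Tm = 81.5 + (-26.311) + 12.615 − 15.385 = 52.419 → 52.4°C

52.4°C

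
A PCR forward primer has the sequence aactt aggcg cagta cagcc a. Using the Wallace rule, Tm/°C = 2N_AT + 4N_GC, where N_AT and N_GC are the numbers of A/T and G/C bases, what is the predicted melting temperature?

64°C

Scanning the sequence gives A=7, T=3, C=6, G=5.
So N_AT = 10 and N_GC = 11.
Tm = 4·11 + 2·10 = 44 + 20 = 64°C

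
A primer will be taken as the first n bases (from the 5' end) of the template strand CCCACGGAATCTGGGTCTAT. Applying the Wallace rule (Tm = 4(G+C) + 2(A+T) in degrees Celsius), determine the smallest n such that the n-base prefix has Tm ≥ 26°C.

n = 7

First 6 bases: CCCACG → Tm = 22°C (< 26°C)
First 7 bases: CCCACGG → Tm = 26°C (≥ 26°C)
Each additional base adds 2°C (A/T) or 4°C (G/C), so Tm is non-decreasing in n; n = 7 is the first length to reach 26°C.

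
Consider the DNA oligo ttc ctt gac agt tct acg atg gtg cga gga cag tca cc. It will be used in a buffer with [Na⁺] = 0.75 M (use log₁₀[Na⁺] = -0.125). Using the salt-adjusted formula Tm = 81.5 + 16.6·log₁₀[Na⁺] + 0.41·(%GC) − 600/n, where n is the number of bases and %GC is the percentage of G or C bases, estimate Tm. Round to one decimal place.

Length n = 38. Base counts: T=10, G=10, C=10, A=8
G+C = 20, so %GC = 20/38 × 100 = 52.632%
Salt term: 16.6 × (-0.125) = -2.075
GC term: 0.41 × 52.632 = 21.579; length term: −600/38 = −15.789
Tm = 81.5 + (-2.075) + 21.579 − 15.789 = 85.215 → 85.2°C

85.2°C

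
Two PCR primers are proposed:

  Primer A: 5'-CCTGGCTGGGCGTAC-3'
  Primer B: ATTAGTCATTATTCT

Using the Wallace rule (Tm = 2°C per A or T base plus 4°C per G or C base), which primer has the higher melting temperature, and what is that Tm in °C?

Primer A, 52°C

Primer A: A+T=4, G+C=11 → Tm = 2(4)+4(11) = 52°C
Primer B: A+T=12, G+C=3 → Tm = 2(12)+4(3) = 36°C
52°C vs 36°C → primer A is higher.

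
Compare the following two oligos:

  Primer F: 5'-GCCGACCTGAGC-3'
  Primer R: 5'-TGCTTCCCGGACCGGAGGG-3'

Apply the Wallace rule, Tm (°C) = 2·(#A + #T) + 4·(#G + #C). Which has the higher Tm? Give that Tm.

Primer F: A+T=3, G+C=9 → Tm = 2(3)+4(9) = 42°C
Primer R: A+T=5, G+C=14 → Tm = 2(5)+4(14) = 66°C
42°C vs 66°C → primer R is higher.

Primer R, 66°C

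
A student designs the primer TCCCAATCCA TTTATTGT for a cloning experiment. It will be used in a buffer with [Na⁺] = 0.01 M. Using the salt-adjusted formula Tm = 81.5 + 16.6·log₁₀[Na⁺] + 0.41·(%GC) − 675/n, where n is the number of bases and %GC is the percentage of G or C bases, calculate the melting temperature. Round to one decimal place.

Length n = 18. G=1, T=8, C=5, A=4
G+C = 6, so %GC = 6/18 × 100 = 33.333%
Salt term: 16.6 × (-2) = -33.2
GC term: 0.41 × 33.333 = 13.667; length term: −675/18 = −37.5
Tm = 81.5 + (-33.2) + 13.667 − 37.5 = 24.467 → 24.5°C

24.5°C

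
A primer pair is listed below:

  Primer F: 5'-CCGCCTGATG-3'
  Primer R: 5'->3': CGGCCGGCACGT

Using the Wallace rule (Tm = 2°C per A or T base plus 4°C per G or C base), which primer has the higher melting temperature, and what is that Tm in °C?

Primer R, 44°C

Primer F: A+T=3, G+C=7 → Tm = 2(3)+4(7) = 34°C
Primer R: A+T=2, G+C=10 → Tm = 2(2)+4(10) = 44°C
34°C vs 44°C → primer R is higher.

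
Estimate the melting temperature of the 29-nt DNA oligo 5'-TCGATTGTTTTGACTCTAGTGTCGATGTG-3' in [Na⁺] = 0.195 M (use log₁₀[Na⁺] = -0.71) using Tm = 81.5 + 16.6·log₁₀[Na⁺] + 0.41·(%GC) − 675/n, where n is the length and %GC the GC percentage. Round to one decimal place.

Length n = 29. C=4, T=13, G=8, A=4
G+C = 12, so %GC = 12/29 × 100 = 41.379%
Salt term: 16.6 × (-0.71) = -11.786
GC term: 0.41 × 41.379 = 16.965; length term: −675/29 = −23.276
Tm = 81.5 + (-11.786) + 16.965 − 23.276 = 63.403 → 63.4°C

63.4°C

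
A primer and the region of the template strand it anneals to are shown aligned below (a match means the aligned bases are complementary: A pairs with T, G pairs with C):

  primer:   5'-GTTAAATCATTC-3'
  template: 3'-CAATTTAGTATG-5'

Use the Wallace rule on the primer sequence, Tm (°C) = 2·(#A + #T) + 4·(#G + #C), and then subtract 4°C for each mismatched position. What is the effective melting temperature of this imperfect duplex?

Primer base counts: A=4, T=5, G=1, C=2 → A+T=9, G+C=3
Perfect-match Tm = 2(9) + 4(3) = 18 + 12 = 30°C
Mismatches (positions where the bases are not complementary): 1 (at position 11)
Effective Tm = 30 − 1×4 = 30 − 4 = 26°C

26°C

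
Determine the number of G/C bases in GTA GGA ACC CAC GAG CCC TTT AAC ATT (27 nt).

13

Counting bases: A=8, T=6, C=8, G=5
G+C = 5 + 8 = 13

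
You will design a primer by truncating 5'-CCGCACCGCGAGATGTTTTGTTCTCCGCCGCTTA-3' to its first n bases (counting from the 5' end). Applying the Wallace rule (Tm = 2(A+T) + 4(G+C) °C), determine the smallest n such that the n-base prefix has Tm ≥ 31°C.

First 8 bases: CCGCACCG → Tm = 30°C (< 31°C)
First 9 bases: CCGCACCGC → Tm = 34°C (≥ 31°C)
Each additional base adds 2°C (A/T) or 4°C (G/C), so Tm is non-decreasing in n; n = 9 is the first length to reach 31°C.

n = 9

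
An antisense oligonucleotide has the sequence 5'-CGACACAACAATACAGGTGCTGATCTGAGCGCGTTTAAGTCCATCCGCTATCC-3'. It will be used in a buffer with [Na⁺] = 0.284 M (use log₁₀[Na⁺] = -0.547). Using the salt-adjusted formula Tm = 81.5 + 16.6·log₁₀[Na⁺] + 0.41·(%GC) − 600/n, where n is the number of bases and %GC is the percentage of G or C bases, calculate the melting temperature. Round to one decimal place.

82.0°C

Length n = 53. T=12, C=16, A=14, G=11
G+C = 27, so %GC = 27/53 × 100 = 50.943%
Salt term: 16.6 × (-0.547) = -9.08
GC term: 0.41 × 50.943 = 20.887; length term: −600/53 = −11.321
Tm = 81.5 + (-9.08) + 20.887 − 11.321 = 81.986 → 82.0°C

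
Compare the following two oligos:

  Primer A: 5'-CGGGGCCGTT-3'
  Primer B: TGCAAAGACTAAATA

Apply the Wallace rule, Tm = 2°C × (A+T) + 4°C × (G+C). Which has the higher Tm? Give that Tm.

Primer A: A+T=2, G+C=8 → Tm = 2(2)+4(8) = 36°C
Primer B: A+T=11, G+C=4 → Tm = 2(11)+4(4) = 38°C
36°C vs 38°C → primer B is higher.

Primer B, 38°C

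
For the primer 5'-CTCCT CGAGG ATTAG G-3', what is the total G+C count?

Base counts: T=4, G=5, C=4, A=3
Total G or C: 5 + 4 = 9

9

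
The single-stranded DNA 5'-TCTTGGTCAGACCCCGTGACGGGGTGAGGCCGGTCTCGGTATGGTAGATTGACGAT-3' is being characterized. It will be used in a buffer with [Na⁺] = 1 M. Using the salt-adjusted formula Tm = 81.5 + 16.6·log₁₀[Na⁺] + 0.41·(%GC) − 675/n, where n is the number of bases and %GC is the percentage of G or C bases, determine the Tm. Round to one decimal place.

Length n = 56. Base counts: G=21, A=9, T=14, C=12
G+C = 33, so %GC = 33/56 × 100 = 58.929%
Salt term: 16.6 × (0) = 0
GC term: 0.41 × 58.929 = 24.161; length term: −675/56 = −12.054
Tm = 81.5 + (0) + 24.161 − 12.054 = 93.607 → 93.6°C

93.6°C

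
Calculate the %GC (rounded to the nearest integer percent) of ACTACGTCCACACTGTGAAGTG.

Scanning the sequence gives A=6, C=6, T=5, G=5.
G+C = 5 + 6 = 11 out of 22 bases
%GC = 11/22 × 100 = 50% ≈ 50%

50%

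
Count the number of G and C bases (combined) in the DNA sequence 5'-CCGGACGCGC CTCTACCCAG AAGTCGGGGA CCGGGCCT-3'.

28

C=15, G=13, T=4, A=6
G+C = 13 + 15 = 28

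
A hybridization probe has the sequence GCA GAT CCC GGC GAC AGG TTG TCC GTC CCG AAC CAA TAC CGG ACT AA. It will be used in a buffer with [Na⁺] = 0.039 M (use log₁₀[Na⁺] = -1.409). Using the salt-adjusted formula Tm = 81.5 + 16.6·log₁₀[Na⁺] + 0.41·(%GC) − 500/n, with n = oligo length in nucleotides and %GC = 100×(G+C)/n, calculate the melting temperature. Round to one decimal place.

Length n = 47. A=12, C=16, G=12, T=7
G+C = 28, so %GC = 28/47 × 100 = 59.574%
Salt term: 16.6 × (-1.409) = -23.389
GC term: 0.41 × 59.574 = 24.425; length term: −500/47 = −10.638
Tm = 81.5 + (-23.389) + 24.425 − 10.638 = 71.898 → 71.9°C

71.9°C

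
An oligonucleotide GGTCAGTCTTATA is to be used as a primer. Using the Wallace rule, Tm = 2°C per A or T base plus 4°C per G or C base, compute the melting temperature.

Scanning the sequence gives C=2, G=3, A=3, T=5.
AT pairs contribute 8, GC pairs contribute 5.
Tm = 2×8 + 4×5 = 36°C

36°C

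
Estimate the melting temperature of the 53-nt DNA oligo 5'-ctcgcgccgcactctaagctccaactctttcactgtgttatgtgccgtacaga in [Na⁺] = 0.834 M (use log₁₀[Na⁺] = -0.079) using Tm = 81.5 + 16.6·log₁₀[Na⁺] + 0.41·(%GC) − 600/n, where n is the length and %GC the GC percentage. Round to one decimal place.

Length n = 53. A=10, C=18, G=10, T=15
G+C = 28, so %GC = 28/53 × 100 = 52.83%
Salt term: 16.6 × (-0.079) = -1.311
GC term: 0.41 × 52.83 = 21.66; length term: −600/53 = −11.321
Tm = 81.5 + (-1.311) + 21.66 − 11.321 = 90.528 → 90.5°C

90.5°C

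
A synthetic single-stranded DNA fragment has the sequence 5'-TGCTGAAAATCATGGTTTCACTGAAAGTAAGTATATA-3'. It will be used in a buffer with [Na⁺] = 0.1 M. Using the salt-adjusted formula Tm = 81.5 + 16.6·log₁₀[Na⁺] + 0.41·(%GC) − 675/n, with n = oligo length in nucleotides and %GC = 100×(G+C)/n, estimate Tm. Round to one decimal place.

58.8°C

Length n = 37. Base counts: C=4, G=7, T=12, A=14
G+C = 11, so %GC = 11/37 × 100 = 29.73%
Salt term: 16.6 × (-1) = -16.6
GC term: 0.41 × 29.73 = 12.189; length term: −675/37 = −18.243
Tm = 81.5 + (-16.6) + 12.189 − 18.243 = 58.846 → 58.8°C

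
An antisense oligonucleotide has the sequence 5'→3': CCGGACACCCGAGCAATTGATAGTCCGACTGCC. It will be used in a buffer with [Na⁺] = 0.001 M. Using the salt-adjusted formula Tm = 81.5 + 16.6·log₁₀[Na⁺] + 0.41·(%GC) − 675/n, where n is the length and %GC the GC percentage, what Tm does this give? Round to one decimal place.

36.1°C

Length n = 33. C=12, G=8, T=5, A=8
G+C = 20, so %GC = 20/33 × 100 = 60.606%
Salt term: 16.6 × (-3) = -49.8
GC term: 0.41 × 60.606 = 24.848; length term: −675/33 = −20.455
Tm = 81.5 + (-49.8) + 24.848 − 20.455 = 36.093 → 36.1°C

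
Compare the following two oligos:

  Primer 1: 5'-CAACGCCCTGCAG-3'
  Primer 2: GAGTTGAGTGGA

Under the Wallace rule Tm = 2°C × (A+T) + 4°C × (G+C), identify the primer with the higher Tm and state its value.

Primer 1: A+T=4, G+C=9 → Tm = 2(4)+4(9) = 44°C
Primer 2: A+T=6, G+C=6 → Tm = 2(6)+4(6) = 36°C
44°C vs 36°C → primer 1 is higher.

Primer 1, 44°C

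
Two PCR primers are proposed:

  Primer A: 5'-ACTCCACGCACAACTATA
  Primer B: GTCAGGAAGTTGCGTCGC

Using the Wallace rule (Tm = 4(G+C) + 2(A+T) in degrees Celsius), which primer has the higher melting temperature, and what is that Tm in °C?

Primer A: A+T=10, G+C=8 → Tm = 2(10)+4(8) = 52°C
Primer B: A+T=7, G+C=11 → Tm = 2(7)+4(11) = 58°C
52°C vs 58°C → primer B is higher.

Primer B, 58°C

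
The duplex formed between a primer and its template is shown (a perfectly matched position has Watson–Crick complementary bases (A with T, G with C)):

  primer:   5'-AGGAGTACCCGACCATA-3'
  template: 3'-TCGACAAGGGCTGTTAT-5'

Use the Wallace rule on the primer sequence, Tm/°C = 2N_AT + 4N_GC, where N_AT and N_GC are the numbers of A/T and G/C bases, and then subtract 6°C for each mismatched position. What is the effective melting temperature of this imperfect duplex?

Primer base counts: A=6, T=2, G=4, C=5 → A+T=8, G+C=9
Perfect-match Tm = 2(8) + 4(9) = 16 + 36 = 52°C
Mismatches (positions where the bases are not complementary): 4 (at positions 3, 4, 7, 14)
Effective Tm = 52 − 4×6 = 52 − 24 = 28°C

28°C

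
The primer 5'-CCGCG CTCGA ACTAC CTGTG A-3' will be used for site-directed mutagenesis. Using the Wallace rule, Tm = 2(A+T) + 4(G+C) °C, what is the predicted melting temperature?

68°C

Scanning the sequence gives C=8, G=5, A=4, T=4.
So N_AT = 8 and N_GC = 13.
Tm = 4·13 + 2·8 = 52 + 16 = 68°C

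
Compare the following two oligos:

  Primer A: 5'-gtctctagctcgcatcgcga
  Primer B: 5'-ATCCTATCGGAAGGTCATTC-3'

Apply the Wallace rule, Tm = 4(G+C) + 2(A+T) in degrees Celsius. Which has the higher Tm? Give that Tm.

Primer A: A+T=8, G+C=12 → Tm = 2(8)+4(12) = 64°C
Primer B: A+T=11, G+C=9 → Tm = 2(11)+4(9) = 58°C
64°C vs 58°C → primer A is higher.

Primer A, 64°C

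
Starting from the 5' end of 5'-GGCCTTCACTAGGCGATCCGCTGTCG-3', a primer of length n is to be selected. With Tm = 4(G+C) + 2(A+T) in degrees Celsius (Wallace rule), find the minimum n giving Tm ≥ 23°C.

n = 7

First 6 bases: GGCCTT → Tm = 20°C (< 23°C)
First 7 bases: GGCCTTC → Tm = 24°C (≥ 23°C)
Since every base adds ≥2°C, Tm only increases with n, so the threshold is first crossed at n = 7.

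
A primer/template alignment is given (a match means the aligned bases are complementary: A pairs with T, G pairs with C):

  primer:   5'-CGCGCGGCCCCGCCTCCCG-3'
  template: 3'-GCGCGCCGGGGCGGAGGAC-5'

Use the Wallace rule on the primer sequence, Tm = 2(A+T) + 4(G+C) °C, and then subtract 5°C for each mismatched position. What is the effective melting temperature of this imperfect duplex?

Primer base counts: A=0, T=1, G=6, C=12 → A+T=1, G+C=18
Perfect-match Tm = 2(1) + 4(18) = 2 + 72 = 74°C
Mismatches (positions where the bases are not complementary): 1 (at position 18)
Effective Tm = 74 − 1×5 = 74 − 5 = 69°C

69°C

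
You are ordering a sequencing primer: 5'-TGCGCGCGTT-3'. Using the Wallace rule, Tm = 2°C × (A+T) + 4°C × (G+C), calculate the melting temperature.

A=0, C=3, T=3, G=4
So N_AT = 3 and N_GC = 7.
Tm = 4·7 + 2·3 = 28 + 6 = 34°C

34°C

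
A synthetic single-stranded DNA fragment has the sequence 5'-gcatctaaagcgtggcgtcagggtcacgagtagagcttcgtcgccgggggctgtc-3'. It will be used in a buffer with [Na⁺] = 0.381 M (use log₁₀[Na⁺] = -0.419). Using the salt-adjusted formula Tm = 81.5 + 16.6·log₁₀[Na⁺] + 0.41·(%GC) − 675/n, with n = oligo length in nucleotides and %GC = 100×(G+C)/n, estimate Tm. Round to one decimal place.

88.4°C

Length n = 55. Counting bases: G=21, A=9, T=11, C=14
G+C = 35, so %GC = 35/55 × 100 = 63.636%
Salt term: 16.6 × (-0.419) = -6.955
GC term: 0.41 × 63.636 = 26.091; length term: −675/55 = −12.273
Tm = 81.5 + (-6.955) + 26.091 − 12.273 = 88.363 → 88.4°C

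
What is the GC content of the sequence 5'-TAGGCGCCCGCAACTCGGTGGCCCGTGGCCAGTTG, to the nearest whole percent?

71%

Counting bases: C=12, A=4, G=13, T=6
G+C = 13 + 12 = 25 out of 35 bases
%GC = 25/35 × 100 = 71.43% ≈ 71%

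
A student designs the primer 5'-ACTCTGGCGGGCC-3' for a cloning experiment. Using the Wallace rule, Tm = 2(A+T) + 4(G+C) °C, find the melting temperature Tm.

46°C

Counting bases: G=5, T=2, C=5, A=1
AT pairs contribute 3, GC pairs contribute 10.
Tm = 4·10 + 2·3 = 40 + 6 = 46°C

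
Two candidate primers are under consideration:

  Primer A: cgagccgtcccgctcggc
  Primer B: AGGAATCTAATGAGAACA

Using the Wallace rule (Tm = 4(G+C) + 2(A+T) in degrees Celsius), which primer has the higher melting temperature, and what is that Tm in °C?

Primer A, 66°C

Primer A: A+T=3, G+C=15 → Tm = 2(3)+4(15) = 66°C
Primer B: A+T=12, G+C=6 → Tm = 2(12)+4(6) = 48°C
66°C vs 48°C → primer A is higher.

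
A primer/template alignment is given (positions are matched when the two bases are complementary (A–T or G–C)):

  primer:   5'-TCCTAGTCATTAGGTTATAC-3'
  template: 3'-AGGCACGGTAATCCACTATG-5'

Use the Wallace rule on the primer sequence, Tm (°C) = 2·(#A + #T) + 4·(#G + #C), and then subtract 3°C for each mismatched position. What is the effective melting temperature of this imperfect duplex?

Primer base counts: A=5, T=8, G=3, C=4 → A+T=13, G+C=7
Perfect-match Tm = 2(13) + 4(7) = 26 + 28 = 54°C
Mismatches (positions where the bases are not complementary): 4 (at positions 4, 5, 7, 16)
Effective Tm = 54 − 4×3 = 54 − 12 = 42°C

42°C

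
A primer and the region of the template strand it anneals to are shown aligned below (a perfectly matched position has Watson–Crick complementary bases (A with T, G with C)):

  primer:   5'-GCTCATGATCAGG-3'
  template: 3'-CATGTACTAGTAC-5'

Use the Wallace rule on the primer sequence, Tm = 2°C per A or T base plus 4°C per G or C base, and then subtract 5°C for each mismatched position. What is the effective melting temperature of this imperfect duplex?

25°C

Primer base counts: A=3, T=3, G=4, C=3 → A+T=6, G+C=7
Perfect-match Tm = 2(6) + 4(7) = 12 + 28 = 40°C
Mismatches (positions where the bases are not complementary): 3 (at positions 2, 3, 12)
Effective Tm = 40 − 3×5 = 40 − 15 = 25°C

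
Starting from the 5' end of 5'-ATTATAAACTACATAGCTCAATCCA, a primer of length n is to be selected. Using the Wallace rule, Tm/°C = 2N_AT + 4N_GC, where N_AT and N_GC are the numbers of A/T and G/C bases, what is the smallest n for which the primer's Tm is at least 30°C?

n = 13

First 12 bases: ATTATAAACTAC → Tm = 28°C (< 30°C)
First 13 bases: ATTATAAACTACA → Tm = 30°C (≥ 30°C)
Each additional base adds 2°C (A/T) or 4°C (G/C), so Tm is non-decreasing in n; n = 13 is the first length to reach 30°C.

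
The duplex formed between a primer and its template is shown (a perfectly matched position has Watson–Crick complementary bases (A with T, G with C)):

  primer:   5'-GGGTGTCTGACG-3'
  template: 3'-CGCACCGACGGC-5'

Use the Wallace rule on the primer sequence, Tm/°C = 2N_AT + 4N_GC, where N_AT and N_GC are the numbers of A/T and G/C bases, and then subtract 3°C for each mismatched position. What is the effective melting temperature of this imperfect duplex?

Primer base counts: A=1, T=3, G=6, C=2 → A+T=4, G+C=8
Perfect-match Tm = 2(4) + 4(8) = 8 + 32 = 40°C
Mismatches (positions where the bases are not complementary): 3 (at positions 2, 6, 10)
Effective Tm = 40 − 3×3 = 40 − 9 = 31°C

31°C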